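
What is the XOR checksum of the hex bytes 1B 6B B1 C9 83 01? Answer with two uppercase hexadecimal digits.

XOR the bytes together:
  start with 0x1B
  0x1B ⊕ 0x6B = 0x70
  0x70 ⊕ 0xB1 = 0xC1
  0xC1 ⊕ 0xC9 = 0x08
  0x08 ⊕ 0x83 = 0x8B
  0x8B ⊕ 0x01 = 0x8A

8A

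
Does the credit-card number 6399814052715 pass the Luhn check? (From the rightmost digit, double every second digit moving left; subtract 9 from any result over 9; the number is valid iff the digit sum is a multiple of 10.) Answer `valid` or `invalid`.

invalid

From the right, keep odd positions and double even positions (subtract 9 from any doubled value over 9):
  doubled (positions 2,4,...): 2 4 0 2 9 6 → sum 23
  kept (positions 1,3,...): 5 7 5 4 8 9 6 → sum 44
Total = 67.
67 mod 10 = 7, so the number is invalid.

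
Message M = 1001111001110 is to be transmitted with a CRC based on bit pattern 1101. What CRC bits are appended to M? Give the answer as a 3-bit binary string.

Append 3 zeros: 1001111001110000. Divide by 1101 (XOR where the leading bit is 1):
  pos 0: 1001 XOR 1101 = 0100
  pos 1: 1001 XOR 1101 = 0100
  pos 2: 1001 XOR 1101 = 0100
  pos 3: 1001 XOR 1101 = 0100
  pos 4: 1000 XOR 1101 = 0101
  pos 5: 1010 XOR 1101 = 0111
  pos 6: 1111 XOR 1101 = 0010
  pos 8: 1011 XOR 1101 = 0110
  pos 9: 1100 XOR 1101 = 0001
  pos 12: 1000 XOR 1101 = 0101
Remainder (last 3 bits) = 101. This is the CRC / FCS.

101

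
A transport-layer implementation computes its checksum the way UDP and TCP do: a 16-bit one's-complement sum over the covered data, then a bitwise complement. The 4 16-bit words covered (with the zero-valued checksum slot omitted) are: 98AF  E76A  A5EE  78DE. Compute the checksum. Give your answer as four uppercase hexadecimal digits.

6118

One's-complement addition (fold any carry out of bit 15 back into bit 0):
  0x98AF + 0xE76A = 0x18019 → wrap carry → 0x801A
  0x801A + 0xA5EE = 0x12608 → wrap carry → 0x2609
  0x2609 + 0x78DE = 0x09EE7
One's-complement sum = 0x9EE7.
Checksum = ~0x9EE7 & 0xFFFF = 0x6118.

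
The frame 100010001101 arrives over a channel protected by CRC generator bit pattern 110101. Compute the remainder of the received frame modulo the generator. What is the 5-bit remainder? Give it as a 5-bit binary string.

01000

Modulo-2 division of 100010001101 by 110101:
  pos 0: 100010 XOR 110101 = 010111
  pos 1: 101110 XOR 110101 = 011011
  pos 2: 110110 XOR 110101 = 000011
  pos 6: 111101 XOR 110101 = 001000
Remainder = 01000 (nonzero — an error is detected).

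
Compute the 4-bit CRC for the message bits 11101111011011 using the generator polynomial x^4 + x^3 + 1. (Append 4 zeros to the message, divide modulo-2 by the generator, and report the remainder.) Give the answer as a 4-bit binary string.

Append 4 zeros: 111011110110110000. Divide by 11001 (XOR where the leading bit is 1):
  pos 0: 11101 XOR 11001 = 00100
  pos 2: 10011 XOR 11001 = 01010
  pos 3: 10101 XOR 11001 = 01100
  pos 4: 11000 XOR 11001 = 00001
  pos 8: 11101 XOR 11001 = 00100
  pos 10: 10010 XOR 11001 = 01011
  pos 11: 10110 XOR 11001 = 01111
  pos 12: 11110 XOR 11001 = 00111
Remainder (last 4 bits) = 1110. This is the CRC / FCS.

1110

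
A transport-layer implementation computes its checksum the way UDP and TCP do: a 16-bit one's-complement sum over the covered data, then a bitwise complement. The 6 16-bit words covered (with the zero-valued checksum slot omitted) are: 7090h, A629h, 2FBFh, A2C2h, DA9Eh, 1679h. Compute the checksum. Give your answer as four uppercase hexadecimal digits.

25AC

One's-complement addition (fold any carry out of bit 15 back into bit 0):
  0x7090 + 0xA629 = 0x116B9 → wrap carry → 0x16BA
  0x16BA + 0x2FBF = 0x04679
  0x4679 + 0xA2C2 = 0x0E93B
  0xE93B + 0xDA9E = 0x1C3D9 → wrap carry → 0xC3DA
  0xC3DA + 0x1679 = 0x0DA53
One's-complement sum = 0xDA53.
Checksum = ~0xDA53 & 0xFFFF = 0x25AC.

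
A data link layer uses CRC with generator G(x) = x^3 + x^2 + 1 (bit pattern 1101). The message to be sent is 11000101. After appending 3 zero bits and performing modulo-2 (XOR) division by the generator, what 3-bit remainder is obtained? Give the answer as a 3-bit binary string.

111

Append 3 zeros: 11000101000. Divide by 1101 (XOR where the leading bit is 1):
  pos 0: 1100 XOR 1101 = 0001
  pos 3: 1010 XOR 1101 = 0111
  pos 4: 1111 XOR 1101 = 0010
  pos 6: 1000 XOR 1101 = 0101
  pos 7: 1010 XOR 1101 = 0111
Remainder (last 3 bits) = 111. This is the CRC / FCS.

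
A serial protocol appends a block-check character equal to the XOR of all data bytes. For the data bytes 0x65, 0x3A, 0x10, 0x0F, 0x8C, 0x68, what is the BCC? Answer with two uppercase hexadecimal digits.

A4

XOR the bytes together:
  start with 0x65
  0x65 ⊕ 0x3A = 0x5F
  0x5F ⊕ 0x10 = 0x4F
  0x4F ⊕ 0x0F = 0x40
  0x40 ⊕ 0x8C = 0xCC
  0xCC ⊕ 0x68 = 0xA4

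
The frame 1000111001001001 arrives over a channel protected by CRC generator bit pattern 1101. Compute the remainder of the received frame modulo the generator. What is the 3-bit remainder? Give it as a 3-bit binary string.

110

Modulo-2 division of 1000111001001001 by 1101:
  pos 0: 1000 XOR 1101 = 0101
  pos 1: 1011 XOR 1101 = 0110
  pos 2: 1101 XOR 1101 = 0000
  pos 6: 1001 XOR 1101 = 0100
  pos 7: 1000 XOR 1101 = 0101
  pos 8: 1010 XOR 1101 = 0111
  pos 9: 1111 XOR 1101 = 0010
  pos 11: 1000 XOR 1101 = 0101
  pos 12: 1011 XOR 1101 = 0110
Remainder = 110 (nonzero — an error is detected).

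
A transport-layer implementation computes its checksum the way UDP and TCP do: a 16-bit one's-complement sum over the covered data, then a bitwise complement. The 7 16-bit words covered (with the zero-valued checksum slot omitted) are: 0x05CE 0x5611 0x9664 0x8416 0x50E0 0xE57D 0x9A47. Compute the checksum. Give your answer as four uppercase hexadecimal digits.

One's-complement addition (fold any carry out of bit 15 back into bit 0):
  0x05CE + 0x5611 = 0x05BDF
  0x5BDF + 0x9664 = 0x0F243
  0xF243 + 0x8416 = 0x17659 → wrap carry → 0x765A
  0x765A + 0x50E0 = 0x0C73A
  0xC73A + 0xE57D = 0x1ACB7 → wrap carry → 0xACB8
  0xACB8 + 0x9A47 = 0x146FF → wrap carry → 0x4700
One's-complement sum = 0x4700.
Checksum = ~0x4700 & 0xFFFF = 0xB8FF.

B8FF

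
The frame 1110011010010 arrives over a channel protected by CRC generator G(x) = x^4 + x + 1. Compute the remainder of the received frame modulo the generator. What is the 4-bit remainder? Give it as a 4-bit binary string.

Modulo-2 division of 1110011010010 by 10011:
  pos 0: 11100 XOR 10011 = 01111
  pos 1: 11111 XOR 10011 = 01100
  pos 2: 11001 XOR 10011 = 01010
  pos 3: 10100 XOR 10011 = 00111
  pos 5: 11110 XOR 10011 = 01101
  pos 6: 11010 XOR 10011 = 01001
  pos 7: 10011 XOR 10011 = 00000
Remainder = 0000 (zero — the frame passes the CRC check).

0000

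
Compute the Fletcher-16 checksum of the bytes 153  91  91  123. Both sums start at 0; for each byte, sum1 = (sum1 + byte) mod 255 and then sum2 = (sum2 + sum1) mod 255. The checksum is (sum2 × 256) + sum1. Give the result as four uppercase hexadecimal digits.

Running sums (mod 255):
  after byte 0 (153): sum1=153, sum2=153
  after byte 1 (91): sum1=244, sum2=142
  after byte 2 (91): sum1=80, sum2=222
  after byte 3 (123): sum1=203, sum2=170
Checksum = sum2·256 + sum1 = 170·256 + 203 = 43723 = 0xAACB.

AACB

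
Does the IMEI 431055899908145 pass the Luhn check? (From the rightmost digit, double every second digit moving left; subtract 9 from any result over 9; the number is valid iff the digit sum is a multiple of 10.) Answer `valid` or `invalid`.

invalid

From the right, keep odd positions and double even positions (subtract 9 from any doubled value over 9):
  doubled (positions 2,4,...): 8 7 9 9 1 0 6 → sum 40
  kept (positions 1,3,...): 5 1 0 9 8 5 1 4 → sum 33
Total = 73.
73 mod 10 = 3, so the number is invalid.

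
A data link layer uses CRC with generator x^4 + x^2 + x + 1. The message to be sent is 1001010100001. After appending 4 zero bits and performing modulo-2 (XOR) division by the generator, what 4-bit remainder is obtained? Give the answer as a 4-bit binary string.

Append 4 zeros: 10010101000010000. Divide by 10111 (XOR where the leading bit is 1):
  pos 0: 10010 XOR 10111 = 00101
  pos 2: 10110 XOR 10111 = 00001
  pos 6: 11000 XOR 10111 = 01111
  pos 7: 11110 XOR 10111 = 01001
  pos 8: 10011 XOR 10111 = 00100
  pos 10: 10000 XOR 10111 = 00111
  pos 12: 11100 XOR 10111 = 01011
Remainder (last 4 bits) = 1011. This is the CRC / FCS.

1011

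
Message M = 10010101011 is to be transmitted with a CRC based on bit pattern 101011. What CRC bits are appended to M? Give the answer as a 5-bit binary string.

11011

Append 5 zeros: 1001010101100000. Divide by 101011 (XOR where the leading bit is 1):
  pos 0: 100101 XOR 101011 = 001110
  pos 2: 111001 XOR 101011 = 010010
  pos 3: 100100 XOR 101011 = 001111
  pos 5: 111111 XOR 101011 = 010100
  pos 6: 101000 XOR 101011 = 000011
  pos 10: 110000 XOR 101011 = 011011
Remainder (last 5 bits) = 11011. This is the CRC / FCS.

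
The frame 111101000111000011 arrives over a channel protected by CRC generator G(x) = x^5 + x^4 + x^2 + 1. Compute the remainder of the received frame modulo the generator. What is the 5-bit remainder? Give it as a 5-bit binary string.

00000

Modulo-2 division of 111101000111000011 by 110101:
  pos 0: 111101 XOR 110101 = 001000
  pos 2: 100000 XOR 110101 = 010101
  pos 3: 101010 XOR 110101 = 011111
  pos 4: 111111 XOR 110101 = 001010
  pos 6: 101011 XOR 110101 = 011110
  pos 7: 111100 XOR 110101 = 001001
  pos 9: 100100 XOR 110101 = 010001
  pos 10: 100010 XOR 110101 = 010111
  pos 11: 101111 XOR 110101 = 011010
  pos 12: 110101 XOR 110101 = 000000
Remainder = 00000 (zero — the frame passes the CRC check).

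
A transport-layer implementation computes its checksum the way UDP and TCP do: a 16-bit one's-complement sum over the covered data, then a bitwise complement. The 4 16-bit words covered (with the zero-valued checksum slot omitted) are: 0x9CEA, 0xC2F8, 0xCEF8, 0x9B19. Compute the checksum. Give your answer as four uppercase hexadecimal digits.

360A

One's-complement addition (fold any carry out of bit 15 back into bit 0):
  0x9CEA + 0xC2F8 = 0x15FE2 → wrap carry → 0x5FE3
  0x5FE3 + 0xCEF8 = 0x12EDB → wrap carry → 0x2EDC
  0x2EDC + 0x9B19 = 0x0C9F5
One's-complement sum = 0xC9F5.
Checksum = ~0xC9F5 & 0xFFFF = 0x360A.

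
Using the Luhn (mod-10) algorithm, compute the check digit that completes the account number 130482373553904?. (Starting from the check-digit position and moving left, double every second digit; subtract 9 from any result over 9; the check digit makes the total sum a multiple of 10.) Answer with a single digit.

7

Partial digits right→left: 4 0 9 3 5 5 3 7 3 2 8 4 0 3 1
Double every second digit counting from the check-digit position (so the 1st, 3rd, 5th, ... of the partial from the right).
  doubled (with −9 where >9): 8 9 1 6 6 7 0 2 → sum 39
  kept as-is: 0 3 5 7 2 4 3 → sum 24
Total = 39 + 24 = 63.
Check digit = (10 − (63 mod 10)) mod 10 = 7.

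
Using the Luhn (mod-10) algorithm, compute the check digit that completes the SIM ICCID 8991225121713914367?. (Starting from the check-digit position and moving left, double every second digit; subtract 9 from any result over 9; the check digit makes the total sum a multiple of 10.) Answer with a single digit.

7

Partial digits right→left: 7 6 3 4 1 9 3 1 7 1 2 1 5 2 2 1 9 9 8
Double every second digit counting from the check-digit position (so the 1st, 3rd, 5th, ... of the partial from the right).
  doubled (with −9 where >9): 5 6 2 6 5 4 1 4 9 7 → sum 49
  kept as-is: 6 4 9 1 1 1 2 1 9 → sum 34
Total = 49 + 34 = 83.
Check digit = (10 − (83 mod 10)) mod 10 = 7.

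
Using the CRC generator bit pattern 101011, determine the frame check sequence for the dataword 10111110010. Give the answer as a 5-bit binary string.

Append 5 zeros: 1011111001000000. Divide by 101011 (XOR where the leading bit is 1):
  pos 0: 101111 XOR 101011 = 000100
  pos 3: 100100 XOR 101011 = 001111
  pos 5: 111110 XOR 101011 = 010101
  pos 6: 101010 XOR 101011 = 000001
Remainder (last 5 bits) = 10000. This is the CRC / FCS.

10000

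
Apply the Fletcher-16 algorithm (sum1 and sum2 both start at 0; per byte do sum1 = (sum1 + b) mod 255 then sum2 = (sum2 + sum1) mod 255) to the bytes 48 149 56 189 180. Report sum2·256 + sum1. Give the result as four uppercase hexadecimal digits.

2070

Running sums (mod 255):
  after byte 0 (48): sum1=48, sum2=48
  after byte 1 (149): sum1=197, sum2=245
  after byte 2 (56): sum1=253, sum2=243
  after byte 3 (189): sum1=187, sum2=175
  after byte 4 (180): sum1=112, sum2=32
Checksum = sum2·256 + sum1 = 32·256 + 112 = 8304 = 0x2070.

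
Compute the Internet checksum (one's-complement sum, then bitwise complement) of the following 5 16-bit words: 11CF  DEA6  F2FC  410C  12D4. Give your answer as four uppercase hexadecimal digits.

C8AC

One's-complement addition (fold any carry out of bit 15 back into bit 0):
  0x11CF + 0xDEA6 = 0x0F075
  0xF075 + 0xF2FC = 0x1E371 → wrap carry → 0xE372
  0xE372 + 0x410C = 0x1247E → wrap carry → 0x247F
  0x247F + 0x12D4 = 0x03753
One's-complement sum = 0x3753.
Checksum = ~0x3753 & 0xFFFF = 0xC8AC.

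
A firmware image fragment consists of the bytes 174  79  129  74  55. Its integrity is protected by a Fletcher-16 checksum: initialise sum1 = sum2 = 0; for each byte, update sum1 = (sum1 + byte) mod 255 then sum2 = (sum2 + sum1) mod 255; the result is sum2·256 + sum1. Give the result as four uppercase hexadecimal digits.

F601

Running sums (mod 255):
  after byte 0 (174): sum1=174, sum2=174
  after byte 1 (79): sum1=253, sum2=172
  after byte 2 (129): sum1=127, sum2=44
  after byte 3 (74): sum1=201, sum2=245
  after byte 4 (55): sum1=1, sum2=246
Checksum = sum2·256 + sum1 = 246·256 + 1 = 62977 = 0xF601.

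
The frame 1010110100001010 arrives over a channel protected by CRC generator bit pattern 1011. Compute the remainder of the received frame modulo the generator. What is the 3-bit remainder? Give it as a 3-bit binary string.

001

Modulo-2 division of 1010110100001010 by 1011:
  pos 0: 1010 XOR 1011 = 0001
  pos 3: 1110 XOR 1011 = 0101
  pos 4: 1011 XOR 1011 = 0000
  pos 12: 1010 XOR 1011 = 0001
Remainder = 001 (nonzero — an error is detected).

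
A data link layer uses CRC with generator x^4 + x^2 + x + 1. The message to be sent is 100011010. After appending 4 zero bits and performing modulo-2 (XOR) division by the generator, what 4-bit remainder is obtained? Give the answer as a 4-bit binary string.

Append 4 zeros: 1000110100000. Divide by 10111 (XOR where the leading bit is 1):
  pos 0: 10001 XOR 10111 = 00110
  pos 2: 11010 XOR 10111 = 01101
  pos 3: 11011 XOR 10111 = 01100
  pos 4: 11000 XOR 10111 = 01111
  pos 5: 11110 XOR 10111 = 01001
  pos 6: 10010 XOR 10111 = 00101
  pos 8: 10100 XOR 10111 = 00011
Remainder (last 4 bits) = 0011. This is the CRC / FCS.

0011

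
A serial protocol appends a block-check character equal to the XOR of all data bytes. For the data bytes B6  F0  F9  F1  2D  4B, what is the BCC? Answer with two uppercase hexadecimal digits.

28

XOR the bytes together:
  start with 0xB6
  0xB6 ⊕ 0xF0 = 0x46
  0x46 ⊕ 0xF9 = 0xBF
  0xBF ⊕ 0xF1 = 0x4E
  0x4E ⊕ 0x2D = 0x63
  0x63 ⊕ 0x4B = 0x28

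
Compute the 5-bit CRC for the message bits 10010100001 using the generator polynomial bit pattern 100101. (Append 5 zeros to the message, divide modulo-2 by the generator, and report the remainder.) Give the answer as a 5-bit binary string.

Append 5 zeros: 1001010000100000. Divide by 100101 (XOR where the leading bit is 1):
  pos 0: 100101 XOR 100101 = 000000
  pos 10: 100000 XOR 100101 = 000101
Remainder (last 5 bits) = 00101. This is the CRC / FCS.

00101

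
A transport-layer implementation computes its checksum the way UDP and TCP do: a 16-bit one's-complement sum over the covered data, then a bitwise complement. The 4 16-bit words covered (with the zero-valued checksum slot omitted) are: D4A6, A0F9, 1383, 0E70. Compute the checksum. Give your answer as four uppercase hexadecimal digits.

One's-complement addition (fold any carry out of bit 15 back into bit 0):
  0xD4A6 + 0xA0F9 = 0x1759F → wrap carry → 0x75A0
  0x75A0 + 0x1383 = 0x08923
  0x8923 + 0x0E70 = 0x09793
One's-complement sum = 0x9793.
Checksum = ~0x9793 & 0xFFFF = 0x686C.

686C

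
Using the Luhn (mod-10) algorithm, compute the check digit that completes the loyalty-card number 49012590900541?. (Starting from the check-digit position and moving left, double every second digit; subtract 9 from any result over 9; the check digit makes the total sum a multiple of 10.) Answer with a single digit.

Partial digits right→left: 1 4 5 0 0 9 0 9 5 2 1 0 9 4
Double every second digit counting from the check-digit position (so the 1st, 3rd, 5th, ... of the partial from the right).
  doubled (with −9 where >9): 2 1 0 0 1 2 9 → sum 15
  kept as-is: 4 0 9 9 2 0 4 → sum 28
Total = 15 + 28 = 43.
Check digit = (10 − (43 mod 10)) mod 10 = 7.

7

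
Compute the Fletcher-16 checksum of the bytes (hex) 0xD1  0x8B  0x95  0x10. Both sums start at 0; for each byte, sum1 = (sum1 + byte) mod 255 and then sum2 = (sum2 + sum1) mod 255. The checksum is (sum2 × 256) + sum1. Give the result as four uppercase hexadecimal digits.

Running sums (mod 255):
  after byte 0 (0xD1): sum1=209, sum2=209
  after byte 1 (0x8B): sum1=93, sum2=47
  after byte 2 (0x95): sum1=242, sum2=34
  after byte 3 (0x10): sum1=3, sum2=37
Checksum = sum2·256 + sum1 = 37·256 + 3 = 9475 = 0x2503.

2503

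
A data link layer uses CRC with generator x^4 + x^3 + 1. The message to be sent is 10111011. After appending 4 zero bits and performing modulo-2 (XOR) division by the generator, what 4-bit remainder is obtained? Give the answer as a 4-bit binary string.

Append 4 zeros: 101110110000. Divide by 11001 (XOR where the leading bit is 1):
  pos 0: 10111 XOR 11001 = 01110
  pos 1: 11100 XOR 11001 = 00101
  pos 3: 10111 XOR 11001 = 01110
  pos 4: 11100 XOR 11001 = 00101
  pos 6: 10100 XOR 11001 = 01101
  pos 7: 11010 XOR 11001 = 00011
Remainder (last 4 bits) = 0011. This is the CRC / FCS.

0011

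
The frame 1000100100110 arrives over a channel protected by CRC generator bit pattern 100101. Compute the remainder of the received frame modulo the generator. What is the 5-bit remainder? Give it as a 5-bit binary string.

00000

Modulo-2 division of 1000100100110 by 100101:
  pos 0: 100010 XOR 100101 = 000111
  pos 3: 111010 XOR 100101 = 011111
  pos 4: 111110 XOR 100101 = 011011
  pos 5: 110111 XOR 100101 = 010010
  pos 6: 100101 XOR 100101 = 000000
Remainder = 00000 (zero — the frame passes the CRC check).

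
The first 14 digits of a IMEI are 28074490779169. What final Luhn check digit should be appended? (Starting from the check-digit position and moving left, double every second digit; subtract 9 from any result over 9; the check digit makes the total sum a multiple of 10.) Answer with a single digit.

7

Partial digits right→left: 9 6 1 9 7 7 0 9 4 4 7 0 8 2
Double every second digit counting from the check-digit position (so the 1st, 3rd, 5th, ... of the partial from the right).
  doubled (with −9 where >9): 9 2 5 0 8 5 7 → sum 36
  kept as-is: 6 9 7 9 4 0 2 → sum 37
Total = 36 + 37 = 73.
Check digit = (10 − (73 mod 10)) mod 10 = 7.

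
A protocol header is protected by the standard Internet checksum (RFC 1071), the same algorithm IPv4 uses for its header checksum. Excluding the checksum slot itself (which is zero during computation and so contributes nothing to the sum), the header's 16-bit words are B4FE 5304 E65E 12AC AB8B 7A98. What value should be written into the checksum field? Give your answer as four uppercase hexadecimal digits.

D8CD

One's-complement addition (fold any carry out of bit 15 back into bit 0):
  0xB4FE + 0x5304 = 0x10802 → wrap carry → 0x0803
  0x0803 + 0xE65E = 0x0EE61
  0xEE61 + 0x12AC = 0x1010D → wrap carry → 0x010E
  0x010E + 0xAB8B = 0x0AC99
  0xAC99 + 0x7A98 = 0x12731 → wrap carry → 0x2732
One's-complement sum = 0x2732.
Checksum = ~0x2732 & 0xFFFF = 0xD8CD.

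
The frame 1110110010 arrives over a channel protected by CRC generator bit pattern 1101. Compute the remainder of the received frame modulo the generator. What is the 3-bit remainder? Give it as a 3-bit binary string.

Modulo-2 division of 1110110010 by 1101:
  pos 0: 1110 XOR 1101 = 0011
  pos 2: 1111 XOR 1101 = 0010
  pos 4: 1000 XOR 1101 = 0101
  pos 5: 1011 XOR 1101 = 0110
  pos 6: 1100 XOR 1101 = 0001
Remainder = 001 (nonzero — an error is detected).

001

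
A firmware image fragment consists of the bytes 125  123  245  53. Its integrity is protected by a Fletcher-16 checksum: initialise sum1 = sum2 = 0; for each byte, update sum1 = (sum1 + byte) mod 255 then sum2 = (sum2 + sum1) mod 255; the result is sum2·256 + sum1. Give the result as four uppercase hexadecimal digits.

8924

Running sums (mod 255):
  after byte 0 (125): sum1=125, sum2=125
  after byte 1 (123): sum1=248, sum2=118
  after byte 2 (245): sum1=238, sum2=101
  after byte 3 (53): sum1=36, sum2=137
Checksum = sum2·256 + sum1 = 137·256 + 36 = 35108 = 0x8924.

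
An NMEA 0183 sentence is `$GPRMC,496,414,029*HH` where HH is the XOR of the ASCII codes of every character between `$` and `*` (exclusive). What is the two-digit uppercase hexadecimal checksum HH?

56

XOR the ASCII codes of the payload characters:
  'G' = 0x47 → acc = 0x47
  'P' = 0x50 → acc = 0x17
  'R' = 0x52 → acc = 0x45
  'M' = 0x4D → acc = 0x08
  'C' = 0x43 → acc = 0x4B
  ',' = 0x2C → acc = 0x67
  '4' = 0x34 → acc = 0x53
  '9' = 0x39 → acc = 0x6A
  '6' = 0x36 → acc = 0x5C
  ',' = 0x2C → acc = 0x70
  '4' = 0x34 → acc = 0x44
  '1' = 0x31 → acc = 0x75
  '4' = 0x34 → acc = 0x41
  ',' = 0x2C → acc = 0x6D
  '0' = 0x30 → acc = 0x5D
  '2' = 0x32 → acc = 0x6F
  '9' = 0x39 → acc = 0x56
Checksum = 0x56.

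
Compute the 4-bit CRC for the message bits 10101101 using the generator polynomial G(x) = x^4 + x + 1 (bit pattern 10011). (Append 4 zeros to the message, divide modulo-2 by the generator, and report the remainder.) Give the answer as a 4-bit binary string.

0000

Append 4 zeros: 101011010000. Divide by 10011 (XOR where the leading bit is 1):
  pos 0: 10101 XOR 10011 = 00110
  pos 2: 11010 XOR 10011 = 01001
  pos 3: 10011 XOR 10011 = 00000
Remainder (last 4 bits) = 0000. This is the CRC / FCS.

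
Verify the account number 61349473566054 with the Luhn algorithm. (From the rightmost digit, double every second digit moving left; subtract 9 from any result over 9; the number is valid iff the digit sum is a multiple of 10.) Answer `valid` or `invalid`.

From the right, keep odd positions and double even positions (subtract 9 from any doubled value over 9):
  doubled (positions 2,4,...): 1 3 1 5 9 6 3 → sum 28
  kept (positions 1,3,...): 4 0 6 3 4 4 1 → sum 22
Total = 50.
50 mod 10 = 0, so the number is valid.

valid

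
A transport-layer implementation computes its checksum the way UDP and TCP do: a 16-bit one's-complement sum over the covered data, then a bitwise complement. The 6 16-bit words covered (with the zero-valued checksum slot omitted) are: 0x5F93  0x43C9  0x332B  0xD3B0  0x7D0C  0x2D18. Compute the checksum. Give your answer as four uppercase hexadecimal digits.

ABA2

One's-complement addition (fold any carry out of bit 15 back into bit 0):
  0x5F93 + 0x43C9 = 0x0A35C
  0xA35C + 0x332B = 0x0D687
  0xD687 + 0xD3B0 = 0x1AA37 → wrap carry → 0xAA38
  0xAA38 + 0x7D0C = 0x12744 → wrap carry → 0x2745
  0x2745 + 0x2D18 = 0x0545D
One's-complement sum = 0x545D.
Checksum = ~0x545D & 0xFFFF = 0xABA2.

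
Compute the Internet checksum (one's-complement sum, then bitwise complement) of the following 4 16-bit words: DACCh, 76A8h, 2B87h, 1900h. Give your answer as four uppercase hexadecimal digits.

One's-complement addition (fold any carry out of bit 15 back into bit 0):
  0xDACC + 0x76A8 = 0x15174 → wrap carry → 0x5175
  0x5175 + 0x2B87 = 0x07CFC
  0x7CFC + 0x1900 = 0x095FC
One's-complement sum = 0x95FC.
Checksum = ~0x95FC & 0xFFFF = 0x6A03.

6A03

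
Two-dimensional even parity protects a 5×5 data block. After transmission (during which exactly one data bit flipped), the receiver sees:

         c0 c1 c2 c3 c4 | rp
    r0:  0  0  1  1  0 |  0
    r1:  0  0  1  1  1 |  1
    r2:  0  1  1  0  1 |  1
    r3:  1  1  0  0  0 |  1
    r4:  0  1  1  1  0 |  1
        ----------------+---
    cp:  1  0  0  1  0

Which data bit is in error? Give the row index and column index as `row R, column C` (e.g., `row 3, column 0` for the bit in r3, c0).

Recompute each row's even parity and compare to rp:
  r0: data parity 0, sent rp 0 → ok
  r1: data parity 1, sent rp 1 → ok
  r2: data parity 1, sent rp 1 → ok
  r3: data parity 0, sent rp 1 → mismatch
  r4: data parity 1, sent rp 1 → ok
Recompute each column's even parity and compare to cp:
  c0: data parity 1, sent cp 1 → ok
  c1: data parity 1, sent cp 0 → mismatch
  c2: data parity 0, sent cp 0 → ok
  c3: data parity 1, sent cp 1 → ok
  c4: data parity 0, sent cp 0 → ok
Exactly one row (r3) and one column (c1) fail → the flipped bit is at their intersection.

row 3, column 1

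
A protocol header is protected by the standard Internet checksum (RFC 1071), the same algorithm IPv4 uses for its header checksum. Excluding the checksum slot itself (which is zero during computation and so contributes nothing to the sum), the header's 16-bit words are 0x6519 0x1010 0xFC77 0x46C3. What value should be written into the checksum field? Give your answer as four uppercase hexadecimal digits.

479B

One's-complement addition (fold any carry out of bit 15 back into bit 0):
  0x6519 + 0x1010 = 0x07529
  0x7529 + 0xFC77 = 0x171A0 → wrap carry → 0x71A1
  0x71A1 + 0x46C3 = 0x0B864
One's-complement sum = 0xB864.
Checksum = ~0xB864 & 0xFFFF = 0x479B.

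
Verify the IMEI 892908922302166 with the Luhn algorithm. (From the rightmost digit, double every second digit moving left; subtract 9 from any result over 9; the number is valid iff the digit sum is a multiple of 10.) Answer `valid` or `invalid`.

valid

From the right, keep odd positions and double even positions (subtract 9 from any doubled value over 9):
  doubled (positions 2,4,...): 3 4 6 4 7 9 9 → sum 42
  kept (positions 1,3,...): 6 1 0 2 9 0 2 8 → sum 28
Total = 70.
70 mod 10 = 0, so the number is valid.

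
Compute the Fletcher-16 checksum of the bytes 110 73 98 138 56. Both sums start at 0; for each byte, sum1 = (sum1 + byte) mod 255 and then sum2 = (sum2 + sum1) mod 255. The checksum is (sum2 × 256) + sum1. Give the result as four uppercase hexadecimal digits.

C1DC

Running sums (mod 255):
  after byte 0 (110): sum1=110, sum2=110
  after byte 1 (73): sum1=183, sum2=38
  after byte 2 (98): sum1=26, sum2=64
  after byte 3 (138): sum1=164, sum2=228
  after byte 4 (56): sum1=220, sum2=193
Checksum = sum2·256 + sum1 = 193·256 + 220 = 49628 = 0xC1DC.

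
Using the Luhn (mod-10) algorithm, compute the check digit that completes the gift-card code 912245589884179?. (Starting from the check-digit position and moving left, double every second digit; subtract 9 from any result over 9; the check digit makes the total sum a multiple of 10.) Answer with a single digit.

6

Partial digits right→left: 9 7 1 4 8 8 9 8 5 5 4 2 2 1 9
Double every second digit counting from the check-digit position (so the 1st, 3rd, 5th, ... of the partial from the right).
  doubled (with −9 where >9): 9 2 7 9 1 8 4 9 → sum 49
  kept as-is: 7 4 8 8 5 2 1 → sum 35
Total = 49 + 35 = 84.
Check digit = (10 − (84 mod 10)) mod 10 = 6.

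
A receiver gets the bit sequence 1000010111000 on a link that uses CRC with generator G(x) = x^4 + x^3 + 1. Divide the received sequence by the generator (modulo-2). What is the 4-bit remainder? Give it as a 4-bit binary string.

Modulo-2 division of 1000010111000 by 11001:
  pos 0: 10000 XOR 11001 = 01001
  pos 1: 10011 XOR 11001 = 01010
  pos 2: 10100 XOR 11001 = 01101
  pos 3: 11011 XOR 11001 = 00010
  pos 6: 10110 XOR 11001 = 01111
  pos 7: 11110 XOR 11001 = 00111
Remainder = 1110 (nonzero — an error is detected).

1110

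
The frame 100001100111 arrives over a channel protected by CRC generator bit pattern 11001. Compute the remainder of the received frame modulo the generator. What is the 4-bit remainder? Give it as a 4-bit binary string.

Modulo-2 division of 100001100111 by 11001:
  pos 0: 10000 XOR 11001 = 01001
  pos 1: 10011 XOR 11001 = 01010
  pos 2: 10101 XOR 11001 = 01100
  pos 3: 11000 XOR 11001 = 00001
  pos 7: 10111 XOR 11001 = 01110
Remainder = 1110 (nonzero — an error is detected).

1110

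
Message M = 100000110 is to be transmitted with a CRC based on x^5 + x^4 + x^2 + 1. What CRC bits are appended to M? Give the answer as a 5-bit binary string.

Append 5 zeros: 10000011000000. Divide by 110101 (XOR where the leading bit is 1):
  pos 0: 100000 XOR 110101 = 010101
  pos 1: 101011 XOR 110101 = 011110
  pos 2: 111101 XOR 110101 = 001000
  pos 4: 100000 XOR 110101 = 010101
  pos 5: 101010 XOR 110101 = 011111
  pos 6: 111110 XOR 110101 = 001011
  pos 8: 101100 XOR 110101 = 011001
Remainder (last 5 bits) = 11001. This is the CRC / FCS.

11001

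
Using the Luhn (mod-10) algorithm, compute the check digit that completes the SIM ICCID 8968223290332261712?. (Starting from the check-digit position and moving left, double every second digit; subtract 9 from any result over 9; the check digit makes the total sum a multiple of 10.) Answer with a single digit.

Partial digits right→left: 2 1 7 1 6 2 2 3 3 0 9 2 3 2 2 8 6 9 8
Double every second digit counting from the check-digit position (so the 1st, 3rd, 5th, ... of the partial from the right).
  doubled (with −9 where >9): 4 5 3 4 6 9 6 4 3 7 → sum 51
  kept as-is: 1 1 2 3 0 2 2 8 9 → sum 28
Total = 51 + 28 = 79.
Check digit = (10 − (79 mod 10)) mod 10 = 1.

1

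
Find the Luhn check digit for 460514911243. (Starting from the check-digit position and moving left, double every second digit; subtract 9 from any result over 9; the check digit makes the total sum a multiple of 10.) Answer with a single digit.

7

Partial digits right→left: 3 4 2 1 1 9 4 1 5 0 6 4
Double every second digit counting from the check-digit position (so the 1st, 3rd, 5th, ... of the partial from the right).
  doubled (with −9 where >9): 6 4 2 8 1 3 → sum 24
  kept as-is: 4 1 9 1 0 4 → sum 19
Total = 24 + 19 = 43.
Check digit = (10 − (43 mod 10)) mod 10 = 7.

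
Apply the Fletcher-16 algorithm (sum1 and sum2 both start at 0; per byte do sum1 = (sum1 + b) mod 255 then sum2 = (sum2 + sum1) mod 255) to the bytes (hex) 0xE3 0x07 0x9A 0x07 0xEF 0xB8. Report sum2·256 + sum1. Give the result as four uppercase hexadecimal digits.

9235

Running sums (mod 255):
  after byte 0 (0xE3): sum1=227, sum2=227
  after byte 1 (0x07): sum1=234, sum2=206
  after byte 2 (0x9A): sum1=133, sum2=84
  after byte 3 (0x07): sum1=140, sum2=224
  after byte 4 (0xEF): sum1=124, sum2=93
  after byte 5 (0xB8): sum1=53, sum2=146
Checksum = sum2·256 + sum1 = 146·256 + 53 = 37429 = 0x9235.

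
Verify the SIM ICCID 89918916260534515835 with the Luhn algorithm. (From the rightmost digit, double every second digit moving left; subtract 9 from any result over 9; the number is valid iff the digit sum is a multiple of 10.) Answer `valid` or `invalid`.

From the right, keep odd positions and double even positions (subtract 9 from any doubled value over 9):
  doubled (positions 2,4,...): 6 1 1 6 0 4 2 7 9 7 → sum 43
  kept (positions 1,3,...): 5 8 1 4 5 6 6 9 1 9 → sum 54
Total = 97.
97 mod 10 = 7, so the number is invalid.

invalid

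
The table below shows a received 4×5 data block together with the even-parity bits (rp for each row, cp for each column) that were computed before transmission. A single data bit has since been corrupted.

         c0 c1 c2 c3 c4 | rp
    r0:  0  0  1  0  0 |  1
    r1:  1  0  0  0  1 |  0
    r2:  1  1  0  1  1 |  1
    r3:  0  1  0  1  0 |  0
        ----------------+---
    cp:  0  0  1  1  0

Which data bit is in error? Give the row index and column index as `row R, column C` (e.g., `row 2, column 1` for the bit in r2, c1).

row 2, column 3

Recompute each row's even parity and compare to rp:
  r0: data parity 1, sent rp 1 → ok
  r1: data parity 0, sent rp 0 → ok
  r2: data parity 0, sent rp 1 → mismatch
  r3: data parity 0, sent rp 0 → ok
Recompute each column's even parity and compare to cp:
  c0: data parity 0, sent cp 0 → ok
  c1: data parity 0, sent cp 0 → ok
  c2: data parity 1, sent cp 1 → ok
  c3: data parity 0, sent cp 1 → mismatch
  c4: data parity 0, sent cp 0 → ok
Exactly one row (r2) and one column (c3) fail → the flipped bit is at their intersection.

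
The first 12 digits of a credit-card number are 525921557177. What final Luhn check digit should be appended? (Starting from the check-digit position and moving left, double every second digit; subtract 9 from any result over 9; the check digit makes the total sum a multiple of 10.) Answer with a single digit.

6

Partial digits right→left: 7 7 1 7 5 5 1 2 9 5 2 5
Double every second digit counting from the check-digit position (so the 1st, 3rd, 5th, ... of the partial from the right).
  doubled (with −9 where >9): 5 2 1 2 9 4 → sum 23
  kept as-is: 7 7 5 2 5 5 → sum 31
Total = 23 + 31 = 54.
Check digit = (10 − (54 mod 10)) mod 10 = 6.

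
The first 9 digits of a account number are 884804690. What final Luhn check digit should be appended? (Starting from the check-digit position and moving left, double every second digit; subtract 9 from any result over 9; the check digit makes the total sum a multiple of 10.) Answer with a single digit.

Partial digits right→left: 0 9 6 4 0 8 4 8 8
Double every second digit counting from the check-digit position (so the 1st, 3rd, 5th, ... of the partial from the right).
  doubled (with −9 where >9): 0 3 0 8 7 → sum 18
  kept as-is: 9 4 8 8 → sum 29
Total = 18 + 29 = 47.
Check digit = (10 − (47 mod 10)) mod 10 = 3.

3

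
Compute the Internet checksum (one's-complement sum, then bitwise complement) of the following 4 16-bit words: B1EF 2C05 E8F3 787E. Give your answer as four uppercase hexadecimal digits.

C098

One's-complement addition (fold any carry out of bit 15 back into bit 0):
  0xB1EF + 0x2C05 = 0x0DDF4
  0xDDF4 + 0xE8F3 = 0x1C6E7 → wrap carry → 0xC6E8
  0xC6E8 + 0x787E = 0x13F66 → wrap carry → 0x3F67
One's-complement sum = 0x3F67.
Checksum = ~0x3F67 & 0xFFFF = 0xC098.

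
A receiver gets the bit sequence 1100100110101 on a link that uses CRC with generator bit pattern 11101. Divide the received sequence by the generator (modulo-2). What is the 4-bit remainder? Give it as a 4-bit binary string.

0111

Modulo-2 division of 1100100110101 by 11101:
  pos 0: 11001 XOR 11101 = 00100
  pos 2: 10000 XOR 11101 = 01101
  pos 3: 11011 XOR 11101 = 00110
  pos 5: 11010 XOR 11101 = 00111
  pos 7: 11110 XOR 11101 = 00011
Remainder = 0111 (nonzero — an error is detected).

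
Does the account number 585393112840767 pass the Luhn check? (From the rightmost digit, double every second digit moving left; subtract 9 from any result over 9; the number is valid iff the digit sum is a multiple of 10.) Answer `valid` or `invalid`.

From the right, keep odd positions and double even positions (subtract 9 from any doubled value over 9):
  doubled (positions 2,4,...): 3 0 7 2 6 6 7 → sum 31
  kept (positions 1,3,...): 7 7 4 2 1 9 5 5 → sum 40
Total = 71.
71 mod 10 = 1, so the number is invalid.

invalid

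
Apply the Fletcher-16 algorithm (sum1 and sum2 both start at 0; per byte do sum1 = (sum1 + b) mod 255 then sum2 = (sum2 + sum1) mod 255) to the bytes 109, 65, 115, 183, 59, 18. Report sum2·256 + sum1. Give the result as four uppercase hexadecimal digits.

5427

Running sums (mod 255):
  after byte 0 (109): sum1=109, sum2=109
  after byte 1 (65): sum1=174, sum2=28
  after byte 2 (115): sum1=34, sum2=62
  after byte 3 (183): sum1=217, sum2=24
  after byte 4 (59): sum1=21, sum2=45
  after byte 5 (18): sum1=39, sum2=84
Checksum = sum2·256 + sum1 = 84·256 + 39 = 21543 = 0x5427.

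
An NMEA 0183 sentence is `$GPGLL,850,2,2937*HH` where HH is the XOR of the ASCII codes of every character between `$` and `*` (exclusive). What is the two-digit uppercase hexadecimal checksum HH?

7C

XOR the ASCII codes of the payload characters:
  'G' = 0x47 → acc = 0x47
  'P' = 0x50 → acc = 0x17
  'G' = 0x47 → acc = 0x50
  'L' = 0x4C → acc = 0x1C
  'L' = 0x4C → acc = 0x50
  ',' = 0x2C → acc = 0x7C
  '8' = 0x38 → acc = 0x44
  '5' = 0x35 → acc = 0x71
  '0' = 0x30 → acc = 0x41
  ',' = 0x2C → acc = 0x6D
  '2' = 0x32 → acc = 0x5F
  ',' = 0x2C → acc = 0x73
  '2' = 0x32 → acc = 0x41
  '9' = 0x39 → acc = 0x78
  '3' = 0x33 → acc = 0x4B
  '7' = 0x37 → acc = 0x7C
Checksum = 0x7C.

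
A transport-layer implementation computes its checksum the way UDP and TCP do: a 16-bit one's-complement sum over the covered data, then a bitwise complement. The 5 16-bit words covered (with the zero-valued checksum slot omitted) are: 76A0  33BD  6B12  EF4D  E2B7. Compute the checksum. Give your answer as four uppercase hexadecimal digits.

One's-complement addition (fold any carry out of bit 15 back into bit 0):
  0x76A0 + 0x33BD = 0x0AA5D
  0xAA5D + 0x6B12 = 0x1156F → wrap carry → 0x1570
  0x1570 + 0xEF4D = 0x104BD → wrap carry → 0x04BE
  0x04BE + 0xE2B7 = 0x0E775
One's-complement sum = 0xE775.
Checksum = ~0xE775 & 0xFFFF = 0x188A.

188A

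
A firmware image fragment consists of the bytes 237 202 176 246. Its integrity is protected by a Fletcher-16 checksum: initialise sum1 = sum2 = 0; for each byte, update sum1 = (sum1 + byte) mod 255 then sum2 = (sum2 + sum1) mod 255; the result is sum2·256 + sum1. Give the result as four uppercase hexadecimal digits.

Running sums (mod 255):
  after byte 0 (237): sum1=237, sum2=237
  after byte 1 (202): sum1=184, sum2=166
  after byte 2 (176): sum1=105, sum2=16
  after byte 3 (246): sum1=96, sum2=112
Checksum = sum2·256 + sum1 = 112·256 + 96 = 28768 = 0x7060.

7060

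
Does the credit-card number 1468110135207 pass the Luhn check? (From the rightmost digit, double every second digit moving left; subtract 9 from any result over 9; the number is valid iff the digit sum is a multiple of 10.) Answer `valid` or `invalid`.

From the right, keep odd positions and double even positions (subtract 9 from any doubled value over 9):
  doubled (positions 2,4,...): 0 1 2 2 7 8 → sum 20
  kept (positions 1,3,...): 7 2 3 0 1 6 1 → sum 20
Total = 40.
40 mod 10 = 0, so the number is valid.

valid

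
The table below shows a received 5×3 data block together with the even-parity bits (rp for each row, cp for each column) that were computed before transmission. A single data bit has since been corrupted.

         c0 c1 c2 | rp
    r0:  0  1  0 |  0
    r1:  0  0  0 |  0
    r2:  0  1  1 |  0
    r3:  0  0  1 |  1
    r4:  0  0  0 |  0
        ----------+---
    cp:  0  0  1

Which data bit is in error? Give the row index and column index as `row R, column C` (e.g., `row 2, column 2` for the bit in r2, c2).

Recompute each row's even parity and compare to rp:
  r0: data parity 1, sent rp 0 → mismatch
  r1: data parity 0, sent rp 0 → ok
  r2: data parity 0, sent rp 0 → ok
  r3: data parity 1, sent rp 1 → ok
  r4: data parity 0, sent rp 0 → ok
Recompute each column's even parity and compare to cp:
  c0: data parity 0, sent cp 0 → ok
  c1: data parity 0, sent cp 0 → ok
  c2: data parity 0, sent cp 1 → mismatch
Exactly one row (r0) and one column (c2) fail → the flipped bit is at their intersection.

row 0, column 2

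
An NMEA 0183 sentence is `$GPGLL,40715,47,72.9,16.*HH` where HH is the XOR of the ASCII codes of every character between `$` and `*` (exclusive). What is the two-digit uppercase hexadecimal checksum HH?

5F

XOR the ASCII codes of the payload characters:
  'G' = 0x47 → acc = 0x47
  'P' = 0x50 → acc = 0x17
  'G' = 0x47 → acc = 0x50
  'L' = 0x4C → acc = 0x1C
  'L' = 0x4C → acc = 0x50
  ',' = 0x2C → acc = 0x7C
  '4' = 0x34 → acc = 0x48
  '0' = 0x30 → acc = 0x78
  '7' = 0x37 → acc = 0x4F
  '1' = 0x31 → acc = 0x7E
  '5' = 0x35 → acc = 0x4B
  ',' = 0x2C → acc = 0x67
  '4' = 0x34 → acc = 0x53
  '7' = 0x37 → acc = 0x64
  ',' = 0x2C → acc = 0x48
  '7' = 0x37 → acc = 0x7F
  '2' = 0x32 → acc = 0x4D
  '.' = 0x2E → acc = 0x63
  '9' = 0x39 → acc = 0x5A
  ',' = 0x2C → acc = 0x76
  '1' = 0x31 → acc = 0x47
  '6' = 0x36 → acc = 0x71
  '.' = 0x2E → acc = 0x5F
Checksum = 0x5F.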